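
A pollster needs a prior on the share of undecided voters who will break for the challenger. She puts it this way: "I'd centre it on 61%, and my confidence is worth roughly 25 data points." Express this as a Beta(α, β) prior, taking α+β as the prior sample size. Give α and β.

α = 15.25, β = 9.75

Under the effective-sample-size interpretation, Beta(α, β) has prior mean α/(α+β) and prior sample size α+β.
So α+β = 25 and α/(α+β) = 0.61, giving α = 0.61·25 = 15.25 and β = 25 − 15.25 = 9.75.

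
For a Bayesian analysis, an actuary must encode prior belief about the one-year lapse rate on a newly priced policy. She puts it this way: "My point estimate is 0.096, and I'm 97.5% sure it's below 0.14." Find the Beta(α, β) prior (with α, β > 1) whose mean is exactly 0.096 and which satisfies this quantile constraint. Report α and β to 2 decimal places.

α ≈ 19.50, β ≈ 183.62

With mean 0.096 fixed, write α = 0.096s, β = 0.904s where s = α+β.
Need P(θ < 0.14) = 0.975 under Beta(0.096s, 0.904s). Normal approximation: (q−m)/√(m(1−m)/s) ≈ z_{0.975} = 1.96, so s ≈ 0.096·0.904·(1.96)²/(0.14−0.096)² = 172.2.
At s = 172.2: P(θ<0.14) ≈ 0.965. Adjusting to match 0.975 gives s ≈ 203.12.
So α = 0.096·203.12 ≈ 19.50, β = 0.904·203.12 ≈ 183.62.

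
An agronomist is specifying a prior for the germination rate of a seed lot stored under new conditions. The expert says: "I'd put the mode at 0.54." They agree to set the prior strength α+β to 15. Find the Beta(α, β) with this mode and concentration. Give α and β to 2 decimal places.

For α,β > 1 the Beta mode is (α−1)/(α+β−2). With α+β = 15, the mode is (α−1)/13.
Set (α−1)/13 = 0.54 → α = 1 + 0.54·13 = 8.02.
β = 15 − α = 6.98.

α = 8.02, β = 6.98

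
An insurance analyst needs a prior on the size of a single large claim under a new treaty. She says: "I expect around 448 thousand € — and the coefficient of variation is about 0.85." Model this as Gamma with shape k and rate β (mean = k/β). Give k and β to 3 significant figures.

For Gamma(k, rate β): mean = k/β, variance = k/β², so CV = 1/√k.
CV = 0.85, hence k = 1/CV² = 1.38.
Then β = k/mean = 1.38/448 = 0.00309.

k ≈ 1.38, β ≈ 0.00309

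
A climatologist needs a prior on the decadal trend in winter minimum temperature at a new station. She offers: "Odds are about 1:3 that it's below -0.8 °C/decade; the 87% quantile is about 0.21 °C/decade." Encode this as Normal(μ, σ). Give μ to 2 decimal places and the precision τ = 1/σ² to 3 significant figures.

For Normal(μ,σ), the p-quantile is μ + z_p·σ. Here z_{0.25} = -0.6745, z_{0.87} = 1.126.
So -0.8 = μ − 0.6745σ and 0.21 = μ + 1.126σ.
Subtracting: σ = (0.21 − -0.8)/(1.126 − (-0.6745)) = 0.56.
Then μ = -0.8 − (-0.6745)·0.56 = -0.42.
Precision τ = 1/σ² = 1/0.5608² = 3.18.

μ = -0.42, τ = 3.18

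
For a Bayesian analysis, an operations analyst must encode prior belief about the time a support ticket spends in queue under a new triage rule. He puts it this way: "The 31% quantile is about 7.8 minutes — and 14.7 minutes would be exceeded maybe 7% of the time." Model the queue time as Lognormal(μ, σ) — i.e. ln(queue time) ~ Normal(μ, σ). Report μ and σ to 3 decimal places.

If T ~ Lognormal(μ,σ) then ln T ~ Normal(μ,σ), so the p-quantile of ln T is μ + z_p·σ.
ln(7.8) = 2.054 and ln(14.7) = 2.688; z_{0.31} = -0.4959, z_{0.93} = 1.476.
σ = (2.688 − 2.054)/(1.476 − (-0.4959)) = 0.321.
μ = 2.054 − (-0.4959)·0.321 = 2.213.

μ ≈ 2.213, σ ≈ 0.321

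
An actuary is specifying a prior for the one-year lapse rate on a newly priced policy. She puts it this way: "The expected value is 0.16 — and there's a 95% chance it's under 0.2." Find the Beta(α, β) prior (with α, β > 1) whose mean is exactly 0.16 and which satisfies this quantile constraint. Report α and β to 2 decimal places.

With mean 0.16 fixed, write α = 0.16s, β = 0.84s where s = α+β.
Need P(θ < 0.2) = 0.95 under Beta(0.16s, 0.84s). Normal approximation: (q−m)/√(m(1−m)/s) ≈ z_{0.95} = 1.64, so s ≈ 0.16·0.84·(1.64)²/(0.2−0.16)² = 227.3.
At s = 227.3: P(θ<0.2) ≈ 0.944. Adjusting to match 0.95 gives s ≈ 244.69.
So α = 0.16·244.69 ≈ 39.15, β = 0.84·244.69 ≈ 205.54.

α ≈ 39.15, β ≈ 205.54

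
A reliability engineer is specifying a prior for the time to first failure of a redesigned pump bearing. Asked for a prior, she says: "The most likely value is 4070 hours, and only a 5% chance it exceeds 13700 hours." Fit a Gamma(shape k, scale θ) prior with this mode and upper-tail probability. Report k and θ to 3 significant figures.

k ≈ 2.77, θ ≈ 2310

Gamma(k,θ) with k>1 has mode (k−1)θ, so θ = 4070/(k−1).
Need P(X < 13700) = 0.95 with θ tied to k this way. Start at k = 2, θ = 4070: P(X<13700) ≈ 0.849.
Too low — raise k to concentrate. Iterating converges to k ≈ 2.77.
Then θ = 4070/(2.77−1) ≈ 2310.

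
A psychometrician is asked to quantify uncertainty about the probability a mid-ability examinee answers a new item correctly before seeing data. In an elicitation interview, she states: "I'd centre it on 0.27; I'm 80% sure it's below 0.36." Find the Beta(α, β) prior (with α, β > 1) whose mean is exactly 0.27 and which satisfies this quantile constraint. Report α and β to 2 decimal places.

With mean 0.27 fixed, write α = 0.27s, β = 0.73s where s = α+β.
Need P(θ < 0.36) = 0.8 under Beta(0.27s, 0.73s). Normal approximation: (q−m)/√(m(1−m)/s) ≈ z_{0.8} = 0.842, so s ≈ 0.27·0.73·(0.842)²/(0.36−0.27)² = 17.2.
At s = 17.2: P(θ<0.36) ≈ 0.807. Adjusting to match 0.8 gives s ≈ 16.04.
So α = 0.27·16.04 ≈ 4.33, β = 0.73·16.04 ≈ 11.71.

α ≈ 4.33, β ≈ 11.71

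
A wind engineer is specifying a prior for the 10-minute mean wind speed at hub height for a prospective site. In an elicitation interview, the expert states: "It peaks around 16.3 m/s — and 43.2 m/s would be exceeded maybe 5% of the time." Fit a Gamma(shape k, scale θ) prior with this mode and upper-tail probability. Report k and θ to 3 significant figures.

k ≈ 3.84, θ ≈ 5.74

Gamma(k,θ) with k>1 has mode (k−1)θ, so θ = 16.3/(k−1).
Need P(X < 43.2) = 0.95 with θ tied to k this way. Start at k = 2, θ = 16.3: P(X<43.2) ≈ 0.742.
Too low — raise k to concentrate. Iterating converges to k ≈ 3.84.
Then θ = 16.3/(3.84−1) ≈ 5.74.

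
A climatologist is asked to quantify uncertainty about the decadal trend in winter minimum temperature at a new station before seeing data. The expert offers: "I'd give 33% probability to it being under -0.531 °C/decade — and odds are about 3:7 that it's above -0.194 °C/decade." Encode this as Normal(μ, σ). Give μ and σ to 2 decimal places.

μ = -0.38, σ = 0.35

For Normal(μ,σ), the p-quantile is μ + z_p·σ. Here z_{0.33} = -0.4399, z_{0.7} = 0.5244.
So -0.531 = μ − 0.4399σ and -0.194 = μ + 0.5244σ.
Subtracting: σ = (-0.194 − -0.531)/(0.5244 − (-0.4399)) = 0.35.
Then μ = -0.531 − (-0.4399)·0.35 = -0.38.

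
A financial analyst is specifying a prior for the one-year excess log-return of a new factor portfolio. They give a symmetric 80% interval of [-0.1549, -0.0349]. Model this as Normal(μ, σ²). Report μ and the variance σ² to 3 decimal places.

μ = -0.095, σ² = 0.002

A symmetric 80% interval runs μ ± z·σ with z = 1.282.
Half-width = 0.06, so σ = 0.06/1.282 = 0.0468 and σ² = 0.002.
μ is the interval midpoint, -0.095.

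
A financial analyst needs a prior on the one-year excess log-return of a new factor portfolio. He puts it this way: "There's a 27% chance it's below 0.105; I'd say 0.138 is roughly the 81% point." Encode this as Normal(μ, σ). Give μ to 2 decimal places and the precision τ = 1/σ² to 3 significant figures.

μ = 0.12, τ = 2040

The p-quantile of Normal(μ,σ) is μ + z_p·σ, with z_{0.27} = -0.6128 and z_{0.81} = 0.8779.
Eliminate σ: μ = (z₂·x₁ − z₁·x₂)/(z₂ − z₁) = (0.8779·0.105 − (-0.6128)·0.138)/1.491 = 0.12.
Then σ = (x₂ − x₁)/(z₂ − z₁) = (0.138 − 0.105)/1.491 = 0.02.
Precision τ = 1/σ² = 1/0.02214² = 2040.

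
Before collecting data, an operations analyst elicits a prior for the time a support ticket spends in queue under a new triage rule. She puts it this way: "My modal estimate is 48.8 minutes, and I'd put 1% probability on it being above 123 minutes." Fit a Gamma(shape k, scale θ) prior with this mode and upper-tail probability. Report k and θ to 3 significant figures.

k ≈ 6.48, θ ≈ 8.9

Gamma(k,θ) with k>1 has mode (k−1)θ, so θ = 48.8/(k−1).
Need P(X < 123) = 0.99 with θ tied to k this way. Start at k = 2, θ = 48.8: P(X<123) ≈ 0.717.
Too low — raise k to concentrate. Iterating converges to k ≈ 6.48.
Then θ = 48.8/(6.48−1) ≈ 8.9.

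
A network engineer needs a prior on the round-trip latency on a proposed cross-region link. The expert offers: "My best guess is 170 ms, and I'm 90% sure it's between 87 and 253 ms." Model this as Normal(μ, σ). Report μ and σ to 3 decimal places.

A symmetric 90% interval runs μ ± z·σ with z = 1.645.
Half-width = 83, so σ = 83/1.645 = 50.460.
μ is the stated best guess, 170.000.

μ = 170.000, σ = 50.460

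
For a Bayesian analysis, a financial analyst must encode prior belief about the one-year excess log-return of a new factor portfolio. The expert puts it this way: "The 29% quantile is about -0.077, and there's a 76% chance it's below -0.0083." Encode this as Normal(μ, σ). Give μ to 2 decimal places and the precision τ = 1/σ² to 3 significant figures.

μ = -0.05, τ = 336

The p-quantile of Normal(μ,σ) is μ + z_p·σ, with z_{0.29} = -0.5534 and z_{0.76} = 0.7063.
Eliminate σ: μ = (z₂·x₁ − z₁·x₂)/(z₂ − z₁) = (0.7063·-0.077 − (-0.5534)·-0.0083)/1.26 = -0.05.
Then σ = (x₂ − x₁)/(z₂ − z₁) = (-0.0083 − -0.077)/1.26 = 0.05.
Precision τ = 1/σ² = 1/0.05454² = 336.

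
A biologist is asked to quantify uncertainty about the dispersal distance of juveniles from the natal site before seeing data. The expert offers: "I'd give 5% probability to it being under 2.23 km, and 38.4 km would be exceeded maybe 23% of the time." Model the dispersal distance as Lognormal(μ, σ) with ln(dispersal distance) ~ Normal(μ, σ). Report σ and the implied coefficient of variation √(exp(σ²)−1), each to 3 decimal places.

σ ≈ 1.194, CV ≈ 1.778

If T ~ Lognormal(μ,σ) then ln T ~ Normal(μ,σ), so the p-quantile of ln T is μ + z_p·σ.
ln(2.23) = 0.802 and ln(38.4) = 3.648; z_{0.05} = -1.645, z_{0.77} = 0.7388.
σ = (3.648 − 0.802)/(0.7388 − (-1.645)) = 1.194.
μ = 0.802 − (-1.645)·1.194 = 2.766.
CV = √(exp(σ²)−1) = √(exp(1.4256)−1) = 1.778.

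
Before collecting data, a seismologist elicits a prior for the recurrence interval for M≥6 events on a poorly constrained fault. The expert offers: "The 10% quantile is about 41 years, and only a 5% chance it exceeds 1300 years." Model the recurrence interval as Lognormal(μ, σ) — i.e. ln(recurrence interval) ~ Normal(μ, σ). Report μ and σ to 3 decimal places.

μ ≈ 5.227, σ ≈ 1.181

If T ~ Lognormal(μ,σ) then ln T ~ Normal(μ,σ), so the p-quantile of ln T is μ + z_p·σ.
ln(41) = 3.714 and ln(1300) = 7.17; z_{0.1} = -1.282, z_{0.95} = 1.645.
σ = (7.17 − 3.714)/(1.645 − (-1.282)) = 1.181.
μ = 3.714 − (-1.282)·1.181 = 5.227.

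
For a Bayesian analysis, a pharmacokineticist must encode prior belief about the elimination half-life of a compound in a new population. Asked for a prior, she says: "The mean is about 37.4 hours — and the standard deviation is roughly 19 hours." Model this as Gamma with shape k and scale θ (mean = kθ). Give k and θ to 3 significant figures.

k ≈ 3.87, θ ≈ 9.65

For Gamma(k, scale θ): mean = kθ, variance = kθ², so CV = 1/√k.
CV = SD/mean = 19/37.4 = 0.508, hence k = 1/CV² = 3.87.
Then θ = mean/k = 37.4/3.87 = 9.65.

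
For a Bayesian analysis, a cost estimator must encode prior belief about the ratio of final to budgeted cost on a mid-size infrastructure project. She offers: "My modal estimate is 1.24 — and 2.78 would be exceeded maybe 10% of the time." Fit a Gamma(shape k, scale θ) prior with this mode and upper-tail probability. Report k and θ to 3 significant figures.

k ≈ 3.95, θ ≈ 0.42

Gamma(k,θ) with k>1 has mode (k−1)θ, so θ = 1.24/(k−1).
Need P(X < 2.78) = 0.9 with θ tied to k this way. Start at k = 2, θ = 1.24: P(X<2.78) ≈ 0.656.
Too low — raise k to concentrate. Iterating converges to k ≈ 3.95.
Then θ = 1.24/(3.95−1) ≈ 0.42.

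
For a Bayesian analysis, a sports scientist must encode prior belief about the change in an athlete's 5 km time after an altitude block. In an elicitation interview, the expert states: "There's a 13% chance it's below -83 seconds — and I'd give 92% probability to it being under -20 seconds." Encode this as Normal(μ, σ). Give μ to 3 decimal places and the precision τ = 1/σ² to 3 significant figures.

μ = -54.968, τ = 0.00161

The p-quantile of Normal(μ,σ) is μ + z_p·σ, with z_{0.13} = -1.126 and z_{0.92} = 1.405.
Eliminate σ: μ = (z₂·x₁ − z₁·x₂)/(z₂ − z₁) = (1.405·-83 − (-1.126)·-20)/2.531 = -54.968.
Then σ = (x₂ − x₁)/(z₂ − z₁) = (-20 − -83)/2.531 = 24.887.
Precision τ = 1/σ² = 1/24.89² = 0.00161.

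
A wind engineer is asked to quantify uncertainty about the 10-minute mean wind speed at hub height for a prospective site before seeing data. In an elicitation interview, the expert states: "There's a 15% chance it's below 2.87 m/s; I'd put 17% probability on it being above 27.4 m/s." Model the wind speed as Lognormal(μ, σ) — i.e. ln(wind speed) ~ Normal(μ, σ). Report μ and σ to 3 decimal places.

If T ~ Lognormal(μ,σ) then ln T ~ Normal(μ,σ), so the p-quantile of ln T is μ + z_p·σ.
ln(2.87) = 1.054 and ln(27.4) = 3.311; z_{0.15} = -1.036, z_{0.83} = 0.9542.
σ = (3.311 − 1.054)/(0.9542 − (-1.036)) = 1.133.
μ = 1.054 − (-1.036)·1.133 = 2.229.

μ ≈ 2.229, σ ≈ 1.133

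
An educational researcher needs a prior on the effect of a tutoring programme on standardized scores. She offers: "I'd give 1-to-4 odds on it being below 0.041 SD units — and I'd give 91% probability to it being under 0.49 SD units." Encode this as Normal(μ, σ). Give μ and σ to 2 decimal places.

μ = 0.21, σ = 0.21

The p-quantile of Normal(μ,σ) is μ + z_p·σ, with z_{0.2} = -0.8416 and z_{0.91} = 1.341.
Eliminate σ: μ = (z₂·x₁ − z₁·x₂)/(z₂ − z₁) = (1.341·0.041 − (-0.8416)·0.49)/2.182 = 0.21.
Then σ = (x₂ − x₁)/(z₂ − z₁) = (0.49 − 0.041)/2.182 = 0.21.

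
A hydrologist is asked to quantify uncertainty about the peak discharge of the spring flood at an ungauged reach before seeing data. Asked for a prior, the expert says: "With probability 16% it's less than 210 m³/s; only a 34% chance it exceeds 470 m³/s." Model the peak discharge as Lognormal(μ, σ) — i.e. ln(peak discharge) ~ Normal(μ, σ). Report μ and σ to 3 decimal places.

μ ≈ 5.917, σ ≈ 0.573

If T ~ Lognormal(μ,σ) then ln T ~ Normal(μ,σ), so the p-quantile of ln T is μ + z_p·σ.
ln(210) = 5.347 and ln(470) = 6.153; z_{0.16} = -0.9945, z_{0.66} = 0.4125.
σ = (6.153 − 5.347)/(0.4125 − (-0.9945)) = 0.573.
μ = 5.347 − (-0.9945)·0.573 = 5.917.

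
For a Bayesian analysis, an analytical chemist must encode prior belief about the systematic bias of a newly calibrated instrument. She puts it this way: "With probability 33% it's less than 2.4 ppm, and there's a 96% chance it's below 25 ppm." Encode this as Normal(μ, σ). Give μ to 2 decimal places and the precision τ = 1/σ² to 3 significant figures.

μ = 6.94, τ = 0.0094

For Normal(μ,σ), the p-quantile is μ + z_p·σ. Here z_{0.33} = -0.4399, z_{0.96} = 1.751.
So 2.4 = μ − 0.4399σ and 25 = μ + 1.751σ.
Subtracting: σ = (25 − 2.4)/(1.751 − (-0.4399)) = 10.32.
Then μ = 2.4 − (-0.4399)·10.32 = 6.94.
Precision τ = 1/σ² = 1/10.32² = 0.0094.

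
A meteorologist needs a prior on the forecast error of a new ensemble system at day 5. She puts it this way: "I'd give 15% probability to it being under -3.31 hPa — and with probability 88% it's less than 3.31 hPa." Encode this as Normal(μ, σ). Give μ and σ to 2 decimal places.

μ = -0.21, σ = 2.99

For Normal(μ,σ), the p-quantile is μ + z_p·σ. Here z_{0.15} = -1.036, z_{0.88} = 1.175.
So -3.31 = μ − 1.036σ and 3.31 = μ + 1.175σ.
Subtracting: σ = (3.31 − -3.31)/(1.175 − (-1.036)) = 2.99.
Then μ = -3.31 − (-1.036)·2.99 = -0.21.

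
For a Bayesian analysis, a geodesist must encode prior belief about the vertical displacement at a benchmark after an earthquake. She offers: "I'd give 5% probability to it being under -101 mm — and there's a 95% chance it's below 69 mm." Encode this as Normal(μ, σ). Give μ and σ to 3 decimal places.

For Normal(μ,σ), the p-quantile is μ + z_p·σ. Here z_{0.05} = -1.645, z_{0.95} = 1.645.
So -101 = μ − 1.645σ and 69 = μ + 1.645σ.
Subtracting: σ = (69 − -101)/(1.645 − (-1.645)) = 51.676.
Then μ = -101 − (-1.645)·51.676 = -16.000.

μ = -16.000, σ = 51.676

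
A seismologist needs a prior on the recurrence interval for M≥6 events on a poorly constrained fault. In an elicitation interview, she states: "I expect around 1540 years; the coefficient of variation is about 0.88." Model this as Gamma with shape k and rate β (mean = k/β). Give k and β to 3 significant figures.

For Gamma(k, rate β): mean = k/β, variance = k/β², so CV = 1/√k.
CV = 0.88, hence k = 1/CV² = 1.29.
Then β = k/mean = 1.29/1540 = 0.000839.

k ≈ 1.29, β ≈ 0.000839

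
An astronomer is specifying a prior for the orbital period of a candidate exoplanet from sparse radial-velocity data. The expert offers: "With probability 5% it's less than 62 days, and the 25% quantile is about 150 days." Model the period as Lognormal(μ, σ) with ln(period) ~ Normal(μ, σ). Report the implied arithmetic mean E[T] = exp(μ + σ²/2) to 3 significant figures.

E[T] ≈ 420 days

If T ~ Lognormal(μ,σ) then ln T ~ Normal(μ,σ), so the p-quantile of ln T is μ + z_p·σ.
ln(62) = 4.127 and ln(150) = 5.011; z_{0.05} = -1.645, z_{0.25} = -0.6745.
σ = (5.011 − 4.127)/(-0.6745 − (-1.645)) = 0.910.
μ = 4.127 − (-1.645)·0.910 = 5.625.
E[T] = exp(μ + σ²/2) = exp(5.625 + 0.4145) = 420 days.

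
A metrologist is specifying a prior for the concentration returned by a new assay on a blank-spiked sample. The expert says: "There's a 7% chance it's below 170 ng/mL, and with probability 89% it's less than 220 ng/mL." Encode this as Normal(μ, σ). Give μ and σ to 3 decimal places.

μ = 197.306, σ = 18.503

The p-quantile of Normal(μ,σ) is μ + z_p·σ, with z_{0.07} = -1.476 and z_{0.89} = 1.227.
Eliminate σ: μ = (z₂·x₁ − z₁·x₂)/(z₂ − z₁) = (1.227·170 − (-1.476)·220)/2.702 = 197.306.
Then σ = (x₂ − x₁)/(z₂ − z₁) = (220 − 170)/2.702 = 18.503.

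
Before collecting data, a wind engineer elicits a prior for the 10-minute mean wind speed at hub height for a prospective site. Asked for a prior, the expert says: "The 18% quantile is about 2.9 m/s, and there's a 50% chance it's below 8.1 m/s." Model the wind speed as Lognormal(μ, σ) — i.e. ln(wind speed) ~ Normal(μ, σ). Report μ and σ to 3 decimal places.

If T ~ Lognormal(μ,σ) then ln T ~ Normal(μ,σ), so the p-quantile of ln T is μ + z_p·σ.
ln(2.9) = 1.065 and ln(8.1) = 2.092; z_{0.18} = -0.9154, z_{0.5} = 0.
σ = (2.092 − 1.065)/(0 − (-0.9154)) = 1.122.
μ = 1.065 − (-0.9154)·1.122 = 2.092.

μ ≈ 2.092, σ ≈ 1.122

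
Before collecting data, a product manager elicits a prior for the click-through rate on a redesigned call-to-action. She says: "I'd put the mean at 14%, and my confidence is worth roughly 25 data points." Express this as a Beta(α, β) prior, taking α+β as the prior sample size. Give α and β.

α = 3.5, β = 21.5

Under the effective-sample-size interpretation, Beta(α, β) has prior mean α/(α+β) and prior sample size α+β.
So α+β = 25 and α/(α+β) = 0.14, giving α = 0.14·25 = 3.5 and β = 25 − 3.5 = 21.5.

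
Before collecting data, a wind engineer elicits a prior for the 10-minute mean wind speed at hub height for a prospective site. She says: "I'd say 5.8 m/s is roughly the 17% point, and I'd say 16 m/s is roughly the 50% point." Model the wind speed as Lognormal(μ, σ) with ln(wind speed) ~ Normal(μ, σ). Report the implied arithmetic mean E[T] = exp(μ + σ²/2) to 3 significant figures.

E[T] ≈ 28.2 m/s

If T ~ Lognormal(μ,σ) then ln T ~ Normal(μ,σ), so the p-quantile of ln T is μ + z_p·σ.
ln(5.8) = 1.758 and ln(16) = 2.773; z_{0.17} = -0.9542, z_{0.5} = 0.
σ = (2.773 − 1.758)/(0 − (-0.9542)) = 1.063.
μ = 1.758 − (-0.9542)·1.063 = 2.773.
E[T] = exp(μ + σ²/2) = exp(2.773 + 0.5655) = 28.2 m/s.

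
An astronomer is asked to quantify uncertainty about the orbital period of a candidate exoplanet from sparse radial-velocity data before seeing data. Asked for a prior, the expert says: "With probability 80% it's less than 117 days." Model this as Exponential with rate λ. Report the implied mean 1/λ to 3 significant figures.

mean ≈ 72.7 days

P(T < 117.0) = 1 − e^(−λ·117.0) = 0.8, so λ = −ln(1−0.8)/117.0 = −ln(0.2)/117.0 = 0.0138.
Mean = 1/λ = 72.7 days.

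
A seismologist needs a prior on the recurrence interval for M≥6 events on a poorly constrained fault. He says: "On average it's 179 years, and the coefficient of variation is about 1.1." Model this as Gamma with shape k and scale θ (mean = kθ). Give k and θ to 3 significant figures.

For Gamma(k, scale θ): mean = kθ, variance = kθ², so CV = 1/√k.
CV = 1.1, hence k = 1/CV² = 0.826.
Then θ = mean/k = 179/0.826 = 217.

k ≈ 0.826, θ ≈ 217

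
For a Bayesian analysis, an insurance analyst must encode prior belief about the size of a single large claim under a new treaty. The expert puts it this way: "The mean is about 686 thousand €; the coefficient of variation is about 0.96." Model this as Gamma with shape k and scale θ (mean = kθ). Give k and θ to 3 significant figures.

For Gamma(k, scale θ): mean = kθ, variance = kθ², so CV = 1/√k.
CV = 0.96, hence k = 1/CV² = 1.09.
Then θ = mean/k = 686/1.09 = 632.

k ≈ 1.09, θ ≈ 632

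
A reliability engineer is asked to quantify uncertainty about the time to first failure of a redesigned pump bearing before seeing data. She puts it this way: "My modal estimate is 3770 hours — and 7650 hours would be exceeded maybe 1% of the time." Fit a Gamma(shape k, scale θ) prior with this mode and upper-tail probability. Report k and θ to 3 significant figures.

Gamma(k,θ) with k>1 has mode (k−1)θ, so θ = 3770/(k−1).
Need P(X < 7650) = 0.99 with θ tied to k this way. Start at k = 2, θ = 3770: P(X<7650) ≈ 0.602.
Too low — raise k to concentrate. Iterating converges to k ≈ 10.8.
Then θ = 3770/(10.8−1) ≈ 385.

k ≈ 10.8, θ ≈ 385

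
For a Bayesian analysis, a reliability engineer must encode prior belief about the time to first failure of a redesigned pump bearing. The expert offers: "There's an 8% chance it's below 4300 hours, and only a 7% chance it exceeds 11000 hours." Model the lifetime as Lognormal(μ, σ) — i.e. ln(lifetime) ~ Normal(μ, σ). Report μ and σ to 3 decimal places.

μ ≈ 8.824, σ ≈ 0.326

If T ~ Lognormal(μ,σ) then ln T ~ Normal(μ,σ), so the p-quantile of ln T is μ + z_p·σ.
ln(4300) = 8.366 and ln(11000) = 9.306; z_{0.08} = -1.405, z_{0.93} = 1.476.
σ = (9.306 − 8.366)/(1.476 − (-1.405)) = 0.326.
μ = 8.366 − (-1.405)·0.326 = 8.824.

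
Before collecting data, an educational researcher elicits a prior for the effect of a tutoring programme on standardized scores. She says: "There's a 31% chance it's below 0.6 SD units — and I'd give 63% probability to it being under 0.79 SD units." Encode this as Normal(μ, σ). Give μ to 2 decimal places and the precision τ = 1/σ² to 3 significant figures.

μ = 0.71, τ = 19

For Normal(μ,σ), the p-quantile is μ + z_p·σ. Here z_{0.31} = -0.4959, z_{0.63} = 0.3319.
So 0.6 = μ − 0.4959σ and 0.79 = μ + 0.3319σ.
Subtracting: σ = (0.79 − 0.6)/(0.3319 − (-0.4959)) = 0.23.
Then μ = 0.6 − (-0.4959)·0.23 = 0.71.
Precision τ = 1/σ² = 1/0.2296² = 19.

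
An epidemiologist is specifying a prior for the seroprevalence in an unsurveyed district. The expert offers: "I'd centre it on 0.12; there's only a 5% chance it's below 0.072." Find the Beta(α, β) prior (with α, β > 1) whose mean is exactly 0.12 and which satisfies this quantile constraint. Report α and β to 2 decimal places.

With mean 0.12 fixed, write α = 0.12s, β = 0.88s where s = α+β.
Need P(θ < 0.072) = 0.05 under Beta(0.12s, 0.88s). Normal approximation: (q−m)/√(m(1−m)/s) ≈ z_{0.05} = -1.64, so s ≈ 0.12·0.88·(-1.64)²/(0.072−0.12)² = 124.0.
At s = 124.0: P(θ<0.072) ≈ 0.034. Adjusting to match 0.05 gives s ≈ 102.59.
So α = 0.12·102.59 ≈ 12.31, β = 0.88·102.59 ≈ 90.28.

α ≈ 12.31, β ≈ 90.28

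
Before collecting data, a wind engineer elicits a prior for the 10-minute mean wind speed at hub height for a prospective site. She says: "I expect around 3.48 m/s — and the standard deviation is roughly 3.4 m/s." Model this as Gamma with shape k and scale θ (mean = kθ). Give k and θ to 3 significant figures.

k ≈ 1.05, θ ≈ 3.32

For Gamma(k, scale θ): mean = kθ, variance = kθ², so CV = 1/√k.
CV = SD/mean = 3.4/3.48 = 0.977, hence k = 1/CV² = 1.05.
Then θ = mean/k = 3.48/1.05 = 3.32.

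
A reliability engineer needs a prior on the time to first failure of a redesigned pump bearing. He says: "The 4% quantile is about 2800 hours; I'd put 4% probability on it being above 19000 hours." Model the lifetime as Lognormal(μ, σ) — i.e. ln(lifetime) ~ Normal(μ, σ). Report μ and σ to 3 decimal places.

If T ~ Lognormal(μ,σ) then ln T ~ Normal(μ,σ), so the p-quantile of ln T is μ + z_p·σ.
ln(2800) = 7.937 and ln(19000) = 9.852; z_{0.04} = -1.751, z_{0.96} = 1.751.
σ = (9.852 − 7.937)/(1.751 − (-1.751)) = 0.547.
μ = 7.937 − (-1.751)·0.547 = 8.895.

μ ≈ 8.895, σ ≈ 0.547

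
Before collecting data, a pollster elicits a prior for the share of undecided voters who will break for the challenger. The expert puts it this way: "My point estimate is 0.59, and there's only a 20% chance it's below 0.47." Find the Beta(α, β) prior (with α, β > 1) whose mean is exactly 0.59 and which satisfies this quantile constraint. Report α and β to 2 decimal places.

α ≈ 6.92, β ≈ 4.81

With mean 0.59 fixed, write α = 0.59s, β = 0.41s where s = α+β.
Need P(θ < 0.47) = 0.2 under Beta(0.59s, 0.41s). Normal approximation: (q−m)/√(m(1−m)/s) ≈ z_{0.2} = -0.842, so s ≈ 0.59·0.41·(-0.842)²/(0.47−0.59)² = 11.9.
At s = 11.9: P(θ<0.47) ≈ 0.198. Adjusting to match 0.2 gives s ≈ 11.72.
So α = 0.59·11.72 ≈ 6.92, β = 0.41·11.72 ≈ 4.81.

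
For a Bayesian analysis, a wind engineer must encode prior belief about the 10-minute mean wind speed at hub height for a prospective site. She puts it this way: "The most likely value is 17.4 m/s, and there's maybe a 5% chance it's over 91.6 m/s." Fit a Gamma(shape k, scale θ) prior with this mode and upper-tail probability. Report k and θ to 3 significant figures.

Gamma(k,θ) with k>1 has mode (k−1)θ, so θ = 17.4/(k−1).
Need P(X < 91.6) = 0.95 with θ tied to k this way. Start at k = 2, θ = 17.4: P(X<91.6) ≈ 0.968.
Too high — lower k to spread out. Iterating converges to k ≈ 1.86.
Then θ = 17.4/(1.86−1) ≈ 20.3.

k ≈ 1.86, θ ≈ 20.3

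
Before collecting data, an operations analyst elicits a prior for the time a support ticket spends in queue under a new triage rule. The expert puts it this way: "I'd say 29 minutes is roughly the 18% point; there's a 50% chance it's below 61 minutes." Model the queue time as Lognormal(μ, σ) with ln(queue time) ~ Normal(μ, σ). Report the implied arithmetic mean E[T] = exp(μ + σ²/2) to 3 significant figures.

E[T] ≈ 84.8 minutes

If T ~ Lognormal(μ,σ) then ln T ~ Normal(μ,σ), so the p-quantile of ln T is μ + z_p·σ.
ln(29) = 3.367 and ln(61) = 4.111; z_{0.18} = -0.9154, z_{0.5} = 0.
σ = (4.111 − 3.367)/(0 − (-0.9154)) = 0.812.
μ = 3.367 − (-0.9154)·0.812 = 4.111.
E[T] = exp(μ + σ²/2) = exp(4.111 + 0.3299) = 84.8 minutes.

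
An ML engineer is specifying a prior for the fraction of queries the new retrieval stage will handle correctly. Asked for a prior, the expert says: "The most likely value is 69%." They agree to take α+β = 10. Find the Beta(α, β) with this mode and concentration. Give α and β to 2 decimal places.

α = 6.52, β = 3.48

For α,β > 1 the Beta mode is (α−1)/(α+β−2). With α+β = 10, the mode is (α−1)/8.
Set (α−1)/8 = 0.69 → α = 1 + 0.69·8 = 6.52.
β = 10 − α = 3.48.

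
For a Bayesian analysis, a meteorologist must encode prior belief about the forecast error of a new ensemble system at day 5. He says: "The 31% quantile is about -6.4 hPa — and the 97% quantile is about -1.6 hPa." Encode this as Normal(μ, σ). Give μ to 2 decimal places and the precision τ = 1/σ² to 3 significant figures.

μ = -5.40, τ = 0.245

The p-quantile of Normal(μ,σ) is μ + z_p·σ, with z_{0.31} = -0.4959 and z_{0.97} = 1.881.
Eliminate σ: μ = (z₂·x₁ − z₁·x₂)/(z₂ − z₁) = (1.881·-6.4 − (-0.4959)·-1.6)/2.377 = -5.40.
Then σ = (x₂ − x₁)/(z₂ − z₁) = (-1.6 − -6.4)/2.377 = 2.02.
Precision τ = 1/σ² = 1/2.02² = 0.245.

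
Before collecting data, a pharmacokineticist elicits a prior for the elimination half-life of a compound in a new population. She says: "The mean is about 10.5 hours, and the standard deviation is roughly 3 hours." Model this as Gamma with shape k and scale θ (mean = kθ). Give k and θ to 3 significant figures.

For Gamma(k, scale θ): mean = kθ, variance = kθ², so CV = 1/√k.
CV = SD/mean = 3/10.5 = 0.2857, hence k = 1/CV² = 12.2.
Then θ = mean/k = 10.5/12.2 = 0.857.

k ≈ 12.2, θ ≈ 0.857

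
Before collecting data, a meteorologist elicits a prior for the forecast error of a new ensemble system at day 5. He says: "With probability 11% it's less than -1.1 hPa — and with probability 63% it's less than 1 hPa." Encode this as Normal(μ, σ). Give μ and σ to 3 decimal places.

For Normal(μ,σ), the p-quantile is μ + z_p·σ. Here z_{0.11} = -1.227, z_{0.63} = 0.3319.
So -1.1 = μ − 1.227σ and 1 = μ + 0.3319σ.
Subtracting: σ = (1 − -1.1)/(0.3319 − (-1.227)) = 1.348.
Then μ = -1.1 − (-1.227)·1.348 = 0.553.

μ = 0.553, σ = 1.348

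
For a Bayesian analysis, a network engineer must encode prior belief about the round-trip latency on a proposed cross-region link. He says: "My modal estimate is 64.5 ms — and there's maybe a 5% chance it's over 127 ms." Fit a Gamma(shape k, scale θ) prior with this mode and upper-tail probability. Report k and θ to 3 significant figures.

Gamma(k,θ) with k>1 has mode (k−1)θ, so θ = 64.5/(k−1).
Need P(X < 127) = 0.95 with θ tied to k this way. Start at k = 2, θ = 64.5: P(X<127) ≈ 0.586.
Too low — raise k to concentrate. Iterating converges to k ≈ 7.04.
Then θ = 64.5/(7.04−1) ≈ 10.7.

k ≈ 7.04, θ ≈ 10.7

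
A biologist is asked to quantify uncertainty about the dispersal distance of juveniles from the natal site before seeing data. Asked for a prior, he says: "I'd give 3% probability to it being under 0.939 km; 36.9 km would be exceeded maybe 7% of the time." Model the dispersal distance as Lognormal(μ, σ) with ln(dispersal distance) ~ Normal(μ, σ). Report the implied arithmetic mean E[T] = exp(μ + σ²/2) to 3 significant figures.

If T ~ Lognormal(μ,σ) then ln T ~ Normal(μ,σ), so the p-quantile of ln T is μ + z_p·σ.
ln(0.939) = -0.06294 and ln(36.9) = 3.608; z_{0.03} = -1.881, z_{0.93} = 1.476.
σ = (3.608 − -0.06294)/(1.476 − (-1.881)) = 1.094.
μ = -0.06294 − (-1.881)·1.094 = 1.994.
E[T] = exp(μ + σ²/2) = exp(1.994 + 0.5981) = 13.4 km.

E[T] ≈ 13.4 km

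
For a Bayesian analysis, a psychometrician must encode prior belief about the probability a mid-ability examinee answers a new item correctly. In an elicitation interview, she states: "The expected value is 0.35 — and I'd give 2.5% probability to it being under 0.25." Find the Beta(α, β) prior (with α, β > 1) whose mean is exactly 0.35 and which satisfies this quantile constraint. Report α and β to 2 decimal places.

With mean 0.35 fixed, write α = 0.35s, β = 0.65s where s = α+β.
Need P(θ < 0.25) = 0.025 under Beta(0.35s, 0.65s). Normal approximation: (q−m)/√(m(1−m)/s) ≈ z_{0.025} = -1.96, so s ≈ 0.35·0.65·(-1.96)²/(0.25−0.35)² = 87.4.
At s = 87.4: P(θ<0.25) ≈ 0.020. Adjusting to match 0.025 gives s ≈ 79.99.
So α = 0.35·79.99 ≈ 28.00, β = 0.65·79.99 ≈ 51.99.

α ≈ 28.00, β ≈ 51.99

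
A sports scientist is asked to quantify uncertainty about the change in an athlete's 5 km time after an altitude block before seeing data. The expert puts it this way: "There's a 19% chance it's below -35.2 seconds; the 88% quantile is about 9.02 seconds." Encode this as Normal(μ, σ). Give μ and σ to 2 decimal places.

μ = -16.29, σ = 21.54

The p-quantile of Normal(μ,σ) is μ + z_p·σ, with z_{0.19} = -0.8779 and z_{0.88} = 1.175.
Eliminate σ: μ = (z₂·x₁ − z₁·x₂)/(z₂ − z₁) = (1.175·-35.2 − (-0.8779)·9.02)/2.053 = -16.29.
Then σ = (x₂ − x₁)/(z₂ − z₁) = (9.02 − -35.2)/2.053 = 21.54.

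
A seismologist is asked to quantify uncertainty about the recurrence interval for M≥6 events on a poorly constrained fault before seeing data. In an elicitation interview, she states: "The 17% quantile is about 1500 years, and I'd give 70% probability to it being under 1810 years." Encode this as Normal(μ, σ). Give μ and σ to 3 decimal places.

The p-quantile of Normal(μ,σ) is μ + z_p·σ, with z_{0.17} = -0.9542 and z_{0.7} = 0.5244.
Eliminate σ: μ = (z₂·x₁ − z₁·x₂)/(z₂ − z₁) = (0.5244·1500 − (-0.9542)·1810)/1.479 = 1700.053.
Then σ = (x₂ − x₁)/(z₂ − z₁) = (1810 − 1500)/1.479 = 209.663.

μ = 1700.053, σ = 209.663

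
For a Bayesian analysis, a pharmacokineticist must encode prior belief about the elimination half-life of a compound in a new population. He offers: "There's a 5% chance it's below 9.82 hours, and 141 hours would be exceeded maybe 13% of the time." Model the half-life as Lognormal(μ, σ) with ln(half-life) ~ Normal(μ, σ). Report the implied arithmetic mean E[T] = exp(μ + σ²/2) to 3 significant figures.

E[T] ≈ 75.8 hours

If T ~ Lognormal(μ,σ) then ln T ~ Normal(μ,σ), so the p-quantile of ln T is μ + z_p·σ.
ln(9.82) = 2.284 and ln(141) = 4.949; z_{0.05} = -1.645, z_{0.87} = 1.126.
σ = (4.949 − 2.284)/(1.126 − (-1.645)) = 0.961.
μ = 2.284 − (-1.645)·0.961 = 3.866.
E[T] = exp(μ + σ²/2) = exp(3.866 + 0.4622) = 75.8 hours.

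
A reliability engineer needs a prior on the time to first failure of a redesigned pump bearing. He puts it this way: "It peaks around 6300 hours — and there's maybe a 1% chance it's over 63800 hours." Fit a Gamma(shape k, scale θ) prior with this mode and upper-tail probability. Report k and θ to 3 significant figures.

k ≈ 1.57, θ ≈ 11000

Gamma(k,θ) with k>1 has mode (k−1)θ, so θ = 6300/(k−1).
Need P(X < 63800) = 0.99 with θ tied to k this way. Start at k = 2, θ = 6300: P(X<63800) ≈ 1.000.
Too high — lower k to spread out. Iterating converges to k ≈ 1.57.
Then θ = 6300/(1.57−1) ≈ 11000.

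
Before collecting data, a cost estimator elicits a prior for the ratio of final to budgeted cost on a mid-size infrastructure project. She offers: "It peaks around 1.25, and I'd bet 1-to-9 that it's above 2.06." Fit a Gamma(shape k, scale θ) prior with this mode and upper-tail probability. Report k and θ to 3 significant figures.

Gamma(k,θ) with k>1 has mode (k−1)θ, so θ = 1.25/(k−1).
Need P(X < 2.06) = 0.9 with θ tied to k this way. Start at k = 2, θ = 1.25: P(X<2.06) ≈ 0.490.
Too low — raise k to concentrate. Iterating converges to k ≈ 8.56.
Then θ = 1.25/(8.56−1) ≈ 0.165.

k ≈ 8.56, θ ≈ 0.165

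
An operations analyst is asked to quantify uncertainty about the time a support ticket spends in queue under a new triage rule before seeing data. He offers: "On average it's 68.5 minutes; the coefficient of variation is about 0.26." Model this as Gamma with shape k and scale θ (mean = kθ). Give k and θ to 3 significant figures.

For Gamma(k, scale θ): mean = kθ, variance = kθ², so CV = 1/√k.
CV = 0.26, hence k = 1/CV² = 14.8.
Then θ = mean/k = 68.5/14.8 = 4.63.

k ≈ 14.8, θ ≈ 4.63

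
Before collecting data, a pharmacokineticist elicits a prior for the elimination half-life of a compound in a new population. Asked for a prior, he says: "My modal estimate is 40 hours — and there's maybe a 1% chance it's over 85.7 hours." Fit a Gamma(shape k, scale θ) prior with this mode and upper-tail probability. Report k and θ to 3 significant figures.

k ≈ 9.35, θ ≈ 4.79

Gamma(k,θ) with k>1 has mode (k−1)θ, so θ = 40/(k−1).
Need P(X < 85.7) = 0.99 with θ tied to k this way. Start at k = 2, θ = 40: P(X<85.7) ≈ 0.631.
Too low — raise k to concentrate. Iterating converges to k ≈ 9.35.
Then θ = 40/(9.35−1) ≈ 4.79.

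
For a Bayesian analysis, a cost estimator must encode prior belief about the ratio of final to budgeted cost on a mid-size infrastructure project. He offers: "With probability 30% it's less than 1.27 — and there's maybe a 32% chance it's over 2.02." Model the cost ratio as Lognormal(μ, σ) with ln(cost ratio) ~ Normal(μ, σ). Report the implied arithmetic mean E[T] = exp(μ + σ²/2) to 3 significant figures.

If T ~ Lognormal(μ,σ) then ln T ~ Normal(μ,σ), so the p-quantile of ln T is μ + z_p·σ.
ln(1.27) = 0.239 and ln(2.02) = 0.7031; z_{0.3} = -0.5244, z_{0.68} = 0.4677.
σ = (0.7031 − 0.239)/(0.4677 − (-0.5244)) = 0.468.
μ = 0.239 − (-0.5244)·0.468 = 0.484.
E[T] = exp(μ + σ²/2) = exp(0.484 + 0.1094) = 1.81.

E[T] ≈ 1.81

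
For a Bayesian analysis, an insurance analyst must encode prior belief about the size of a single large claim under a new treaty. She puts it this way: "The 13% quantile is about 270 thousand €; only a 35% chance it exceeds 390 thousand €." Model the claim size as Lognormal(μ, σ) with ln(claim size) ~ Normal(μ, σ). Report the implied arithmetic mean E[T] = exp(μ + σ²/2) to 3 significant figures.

E[T] ≈ 366 thousand €

If T ~ Lognormal(μ,σ) then ln T ~ Normal(μ,σ), so the p-quantile of ln T is μ + z_p·σ.
ln(270) = 5.598 and ln(390) = 5.966; z_{0.13} = -1.126, z_{0.65} = 0.3853.
σ = (5.966 − 5.598)/(0.3853 − (-1.126)) = 0.243.
μ = 5.598 − (-1.126)·0.243 = 5.872.
E[T] = exp(μ + σ²/2) = exp(5.872 + 0.0296) = 366 thousand €.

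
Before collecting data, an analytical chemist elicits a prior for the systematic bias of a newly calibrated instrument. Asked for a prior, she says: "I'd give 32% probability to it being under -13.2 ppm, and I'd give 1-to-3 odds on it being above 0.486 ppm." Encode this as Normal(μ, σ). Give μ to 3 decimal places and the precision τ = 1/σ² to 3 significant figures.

The p-quantile of Normal(μ,σ) is μ + z_p·σ, with z_{0.32} = -0.4677 and z_{0.75} = 0.6745.
Eliminate σ: μ = (z₂·x₁ − z₁·x₂)/(z₂ − z₁) = (0.6745·-13.2 − (-0.4677)·0.486)/1.142 = -7.596.
Then σ = (x₂ − x₁)/(z₂ − z₁) = (0.486 − -13.2)/1.142 = 11.982.
Precision τ = 1/σ² = 1/11.98² = 0.00697.

μ = -7.596, τ = 0.00697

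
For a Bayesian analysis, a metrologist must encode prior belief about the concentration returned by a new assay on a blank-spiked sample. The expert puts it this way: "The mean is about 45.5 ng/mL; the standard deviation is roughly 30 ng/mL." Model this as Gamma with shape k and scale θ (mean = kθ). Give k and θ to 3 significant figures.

k ≈ 2.3, θ ≈ 19.8

For Gamma(k, scale θ): mean = kθ, variance = kθ², so CV = 1/√k.
CV = SD/mean = 30/45.5 = 0.6593, hence k = 1/CV² = 2.3.
Then θ = mean/k = 45.5/2.3 = 19.8.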